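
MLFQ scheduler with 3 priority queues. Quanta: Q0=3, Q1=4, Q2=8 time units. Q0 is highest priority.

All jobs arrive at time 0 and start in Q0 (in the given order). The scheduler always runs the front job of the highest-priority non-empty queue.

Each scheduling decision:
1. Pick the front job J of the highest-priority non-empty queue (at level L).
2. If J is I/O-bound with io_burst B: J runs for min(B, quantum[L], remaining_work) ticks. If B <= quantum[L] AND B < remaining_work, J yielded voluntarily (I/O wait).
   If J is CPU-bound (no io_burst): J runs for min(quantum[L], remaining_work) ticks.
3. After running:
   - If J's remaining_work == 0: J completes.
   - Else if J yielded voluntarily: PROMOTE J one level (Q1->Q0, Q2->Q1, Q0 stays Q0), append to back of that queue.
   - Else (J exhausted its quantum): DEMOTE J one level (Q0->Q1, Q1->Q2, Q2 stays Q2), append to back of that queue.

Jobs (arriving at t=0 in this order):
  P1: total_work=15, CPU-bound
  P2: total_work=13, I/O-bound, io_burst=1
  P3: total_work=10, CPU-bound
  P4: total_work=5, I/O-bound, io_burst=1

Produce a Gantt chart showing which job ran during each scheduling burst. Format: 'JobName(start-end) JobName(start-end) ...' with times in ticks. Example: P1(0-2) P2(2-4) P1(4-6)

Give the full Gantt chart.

Answer: P1(0-3) P2(3-4) P3(4-7) P4(7-8) P2(8-9) P4(9-10) P2(10-11) P4(11-12) P2(12-13) P4(13-14) P2(14-15) P4(15-16) P2(16-17) P2(17-18) P2(18-19) P2(19-20) P2(20-21) P2(21-22) P2(22-23) P2(23-24) P1(24-28) P3(28-32) P1(32-40) P3(40-43)

Derivation:
t=0-3: P1@Q0 runs 3, rem=12, quantum used, demote→Q1. Q0=[P2,P3,P4] Q1=[P1] Q2=[]
t=3-4: P2@Q0 runs 1, rem=12, I/O yield, promote→Q0. Q0=[P3,P4,P2] Q1=[P1] Q2=[]
t=4-7: P3@Q0 runs 3, rem=7, quantum used, demote→Q1. Q0=[P4,P2] Q1=[P1,P3] Q2=[]
t=7-8: P4@Q0 runs 1, rem=4, I/O yield, promote→Q0. Q0=[P2,P4] Q1=[P1,P3] Q2=[]
t=8-9: P2@Q0 runs 1, rem=11, I/O yield, promote→Q0. Q0=[P4,P2] Q1=[P1,P3] Q2=[]
t=9-10: P4@Q0 runs 1, rem=3, I/O yield, promote→Q0. Q0=[P2,P4] Q1=[P1,P3] Q2=[]
t=10-11: P2@Q0 runs 1, rem=10, I/O yield, promote→Q0. Q0=[P4,P2] Q1=[P1,P3] Q2=[]
t=11-12: P4@Q0 runs 1, rem=2, I/O yield, promote→Q0. Q0=[P2,P4] Q1=[P1,P3] Q2=[]
t=12-13: P2@Q0 runs 1, rem=9, I/O yield, promote→Q0. Q0=[P4,P2] Q1=[P1,P3] Q2=[]
t=13-14: P4@Q0 runs 1, rem=1, I/O yield, promote→Q0. Q0=[P2,P4] Q1=[P1,P3] Q2=[]
t=14-15: P2@Q0 runs 1, rem=8, I/O yield, promote→Q0. Q0=[P4,P2] Q1=[P1,P3] Q2=[]
t=15-16: P4@Q0 runs 1, rem=0, completes. Q0=[P2] Q1=[P1,P3] Q2=[]
t=16-17: P2@Q0 runs 1, rem=7, I/O yield, promote→Q0. Q0=[P2] Q1=[P1,P3] Q2=[]
t=17-18: P2@Q0 runs 1, rem=6, I/O yield, promote→Q0. Q0=[P2] Q1=[P1,P3] Q2=[]
t=18-19: P2@Q0 runs 1, rem=5, I/O yield, promote→Q0. Q0=[P2] Q1=[P1,P3] Q2=[]
t=19-20: P2@Q0 runs 1, rem=4, I/O yield, promote→Q0. Q0=[P2] Q1=[P1,P3] Q2=[]
t=20-21: P2@Q0 runs 1, rem=3, I/O yield, promote→Q0. Q0=[P2] Q1=[P1,P3] Q2=[]
t=21-22: P2@Q0 runs 1, rem=2, I/O yield, promote→Q0. Q0=[P2] Q1=[P1,P3] Q2=[]
t=22-23: P2@Q0 runs 1, rem=1, I/O yield, promote→Q0. Q0=[P2] Q1=[P1,P3] Q2=[]
t=23-24: P2@Q0 runs 1, rem=0, completes. Q0=[] Q1=[P1,P3] Q2=[]
t=24-28: P1@Q1 runs 4, rem=8, quantum used, demote→Q2. Q0=[] Q1=[P3] Q2=[P1]
t=28-32: P3@Q1 runs 4, rem=3, quantum used, demote→Q2. Q0=[] Q1=[] Q2=[P1,P3]
t=32-40: P1@Q2 runs 8, rem=0, completes. Q0=[] Q1=[] Q2=[P3]
t=40-43: P3@Q2 runs 3, rem=0, completes. Q0=[] Q1=[] Q2=[]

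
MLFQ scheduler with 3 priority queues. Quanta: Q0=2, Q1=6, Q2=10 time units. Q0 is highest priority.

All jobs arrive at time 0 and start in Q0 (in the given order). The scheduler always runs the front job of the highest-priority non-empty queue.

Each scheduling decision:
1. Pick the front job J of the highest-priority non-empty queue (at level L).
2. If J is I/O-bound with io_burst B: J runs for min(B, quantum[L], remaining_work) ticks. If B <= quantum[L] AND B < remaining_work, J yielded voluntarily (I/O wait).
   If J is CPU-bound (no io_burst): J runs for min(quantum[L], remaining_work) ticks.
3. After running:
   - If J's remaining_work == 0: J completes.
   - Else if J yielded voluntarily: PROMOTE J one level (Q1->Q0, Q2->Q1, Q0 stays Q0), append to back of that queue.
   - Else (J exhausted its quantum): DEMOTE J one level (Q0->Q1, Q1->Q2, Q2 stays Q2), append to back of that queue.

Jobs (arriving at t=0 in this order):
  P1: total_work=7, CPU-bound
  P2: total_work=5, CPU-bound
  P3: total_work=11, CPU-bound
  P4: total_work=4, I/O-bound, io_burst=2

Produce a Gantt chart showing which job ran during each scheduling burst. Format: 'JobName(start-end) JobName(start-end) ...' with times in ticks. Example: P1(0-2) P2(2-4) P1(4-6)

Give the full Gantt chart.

t=0-2: P1@Q0 runs 2, rem=5, quantum used, demote→Q1. Q0=[P2,P3,P4] Q1=[P1] Q2=[]
t=2-4: P2@Q0 runs 2, rem=3, quantum used, demote→Q1. Q0=[P3,P4] Q1=[P1,P2] Q2=[]
t=4-6: P3@Q0 runs 2, rem=9, quantum used, demote→Q1. Q0=[P4] Q1=[P1,P2,P3] Q2=[]
t=6-8: P4@Q0 runs 2, rem=2, I/O yield, promote→Q0. Q0=[P4] Q1=[P1,P2,P3] Q2=[]
t=8-10: P4@Q0 runs 2, rem=0, completes. Q0=[] Q1=[P1,P2,P3] Q2=[]
t=10-15: P1@Q1 runs 5, rem=0, completes. Q0=[] Q1=[P2,P3] Q2=[]
t=15-18: P2@Q1 runs 3, rem=0, completes. Q0=[] Q1=[P3] Q2=[]
t=18-24: P3@Q1 runs 6, rem=3, quantum used, demote→Q2. Q0=[] Q1=[] Q2=[P3]
t=24-27: P3@Q2 runs 3, rem=0, completes. Q0=[] Q1=[] Q2=[]

Answer: P1(0-2) P2(2-4) P3(4-6) P4(6-8) P4(8-10) P1(10-15) P2(15-18) P3(18-24) P3(24-27)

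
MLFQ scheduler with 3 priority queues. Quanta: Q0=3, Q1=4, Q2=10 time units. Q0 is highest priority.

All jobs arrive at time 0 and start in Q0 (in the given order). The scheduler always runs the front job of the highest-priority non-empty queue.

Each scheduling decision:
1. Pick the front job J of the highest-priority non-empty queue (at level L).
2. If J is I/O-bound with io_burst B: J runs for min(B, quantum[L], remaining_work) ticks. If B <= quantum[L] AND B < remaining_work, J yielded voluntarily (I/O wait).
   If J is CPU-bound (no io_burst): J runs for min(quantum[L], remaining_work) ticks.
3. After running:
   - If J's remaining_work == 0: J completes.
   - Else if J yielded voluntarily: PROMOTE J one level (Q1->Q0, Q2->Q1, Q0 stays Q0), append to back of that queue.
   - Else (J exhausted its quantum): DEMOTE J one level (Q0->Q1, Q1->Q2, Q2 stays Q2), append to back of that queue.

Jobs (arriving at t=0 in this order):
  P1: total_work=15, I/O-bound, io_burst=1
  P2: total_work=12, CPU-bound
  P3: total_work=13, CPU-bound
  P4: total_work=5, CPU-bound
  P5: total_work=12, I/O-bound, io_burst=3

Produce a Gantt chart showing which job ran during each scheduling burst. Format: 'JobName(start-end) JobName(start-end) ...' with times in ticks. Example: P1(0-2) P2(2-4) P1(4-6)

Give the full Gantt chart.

Answer: P1(0-1) P2(1-4) P3(4-7) P4(7-10) P5(10-13) P1(13-14) P5(14-17) P1(17-18) P5(18-21) P1(21-22) P5(22-25) P1(25-26) P1(26-27) P1(27-28) P1(28-29) P1(29-30) P1(30-31) P1(31-32) P1(32-33) P1(33-34) P1(34-35) P1(35-36) P2(36-40) P3(40-44) P4(44-46) P2(46-51) P3(51-57)

Derivation:
t=0-1: P1@Q0 runs 1, rem=14, I/O yield, promote→Q0. Q0=[P2,P3,P4,P5,P1] Q1=[] Q2=[]
t=1-4: P2@Q0 runs 3, rem=9, quantum used, demote→Q1. Q0=[P3,P4,P5,P1] Q1=[P2] Q2=[]
t=4-7: P3@Q0 runs 3, rem=10, quantum used, demote→Q1. Q0=[P4,P5,P1] Q1=[P2,P3] Q2=[]
t=7-10: P4@Q0 runs 3, rem=2, quantum used, demote→Q1. Q0=[P5,P1] Q1=[P2,P3,P4] Q2=[]
t=10-13: P5@Q0 runs 3, rem=9, I/O yield, promote→Q0. Q0=[P1,P5] Q1=[P2,P3,P4] Q2=[]
t=13-14: P1@Q0 runs 1, rem=13, I/O yield, promote→Q0. Q0=[P5,P1] Q1=[P2,P3,P4] Q2=[]
t=14-17: P5@Q0 runs 3, rem=6, I/O yield, promote→Q0. Q0=[P1,P5] Q1=[P2,P3,P4] Q2=[]
t=17-18: P1@Q0 runs 1, rem=12, I/O yield, promote→Q0. Q0=[P5,P1] Q1=[P2,P3,P4] Q2=[]
t=18-21: P5@Q0 runs 3, rem=3, I/O yield, promote→Q0. Q0=[P1,P5] Q1=[P2,P3,P4] Q2=[]
t=21-22: P1@Q0 runs 1, rem=11, I/O yield, promote→Q0. Q0=[P5,P1] Q1=[P2,P3,P4] Q2=[]
t=22-25: P5@Q0 runs 3, rem=0, completes. Q0=[P1] Q1=[P2,P3,P4] Q2=[]
t=25-26: P1@Q0 runs 1, rem=10, I/O yield, promote→Q0. Q0=[P1] Q1=[P2,P3,P4] Q2=[]
t=26-27: P1@Q0 runs 1, rem=9, I/O yield, promote→Q0. Q0=[P1] Q1=[P2,P3,P4] Q2=[]
t=27-28: P1@Q0 runs 1, rem=8, I/O yield, promote→Q0. Q0=[P1] Q1=[P2,P3,P4] Q2=[]
t=28-29: P1@Q0 runs 1, rem=7, I/O yield, promote→Q0. Q0=[P1] Q1=[P2,P3,P4] Q2=[]
t=29-30: P1@Q0 runs 1, rem=6, I/O yield, promote→Q0. Q0=[P1] Q1=[P2,P3,P4] Q2=[]
t=30-31: P1@Q0 runs 1, rem=5, I/O yield, promote→Q0. Q0=[P1] Q1=[P2,P3,P4] Q2=[]
t=31-32: P1@Q0 runs 1, rem=4, I/O yield, promote→Q0. Q0=[P1] Q1=[P2,P3,P4] Q2=[]
t=32-33: P1@Q0 runs 1, rem=3, I/O yield, promote→Q0. Q0=[P1] Q1=[P2,P3,P4] Q2=[]
t=33-34: P1@Q0 runs 1, rem=2, I/O yield, promote→Q0. Q0=[P1] Q1=[P2,P3,P4] Q2=[]
t=34-35: P1@Q0 runs 1, rem=1, I/O yield, promote→Q0. Q0=[P1] Q1=[P2,P3,P4] Q2=[]
t=35-36: P1@Q0 runs 1, rem=0, completes. Q0=[] Q1=[P2,P3,P4] Q2=[]
t=36-40: P2@Q1 runs 4, rem=5, quantum used, demote→Q2. Q0=[] Q1=[P3,P4] Q2=[P2]
t=40-44: P3@Q1 runs 4, rem=6, quantum used, demote→Q2. Q0=[] Q1=[P4] Q2=[P2,P3]
t=44-46: P4@Q1 runs 2, rem=0, completes. Q0=[] Q1=[] Q2=[P2,P3]
t=46-51: P2@Q2 runs 5, rem=0, completes. Q0=[] Q1=[] Q2=[P3]
t=51-57: P3@Q2 runs 6, rem=0, completes. Q0=[] Q1=[] Q2=[]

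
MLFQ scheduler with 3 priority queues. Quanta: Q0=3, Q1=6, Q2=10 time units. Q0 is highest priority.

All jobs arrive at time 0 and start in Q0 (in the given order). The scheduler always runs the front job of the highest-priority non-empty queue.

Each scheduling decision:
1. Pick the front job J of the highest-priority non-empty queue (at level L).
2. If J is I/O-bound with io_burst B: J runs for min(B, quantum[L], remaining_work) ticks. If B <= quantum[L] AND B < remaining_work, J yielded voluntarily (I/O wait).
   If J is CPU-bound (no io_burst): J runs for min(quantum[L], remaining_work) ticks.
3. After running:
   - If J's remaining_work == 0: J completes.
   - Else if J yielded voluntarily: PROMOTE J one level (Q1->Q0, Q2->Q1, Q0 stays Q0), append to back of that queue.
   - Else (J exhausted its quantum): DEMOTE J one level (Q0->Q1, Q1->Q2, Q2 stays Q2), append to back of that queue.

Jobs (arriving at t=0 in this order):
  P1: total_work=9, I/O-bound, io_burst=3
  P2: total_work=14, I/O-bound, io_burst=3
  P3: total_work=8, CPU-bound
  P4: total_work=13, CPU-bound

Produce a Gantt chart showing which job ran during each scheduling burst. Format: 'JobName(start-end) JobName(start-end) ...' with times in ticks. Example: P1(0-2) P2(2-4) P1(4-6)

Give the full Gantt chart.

Answer: P1(0-3) P2(3-6) P3(6-9) P4(9-12) P1(12-15) P2(15-18) P1(18-21) P2(21-24) P2(24-27) P2(27-29) P3(29-34) P4(34-40) P4(40-44)

Derivation:
t=0-3: P1@Q0 runs 3, rem=6, I/O yield, promote→Q0. Q0=[P2,P3,P4,P1] Q1=[] Q2=[]
t=3-6: P2@Q0 runs 3, rem=11, I/O yield, promote→Q0. Q0=[P3,P4,P1,P2] Q1=[] Q2=[]
t=6-9: P3@Q0 runs 3, rem=5, quantum used, demote→Q1. Q0=[P4,P1,P2] Q1=[P3] Q2=[]
t=9-12: P4@Q0 runs 3, rem=10, quantum used, demote→Q1. Q0=[P1,P2] Q1=[P3,P4] Q2=[]
t=12-15: P1@Q0 runs 3, rem=3, I/O yield, promote→Q0. Q0=[P2,P1] Q1=[P3,P4] Q2=[]
t=15-18: P2@Q0 runs 3, rem=8, I/O yield, promote→Q0. Q0=[P1,P2] Q1=[P3,P4] Q2=[]
t=18-21: P1@Q0 runs 3, rem=0, completes. Q0=[P2] Q1=[P3,P4] Q2=[]
t=21-24: P2@Q0 runs 3, rem=5, I/O yield, promote→Q0. Q0=[P2] Q1=[P3,P4] Q2=[]
t=24-27: P2@Q0 runs 3, rem=2, I/O yield, promote→Q0. Q0=[P2] Q1=[P3,P4] Q2=[]
t=27-29: P2@Q0 runs 2, rem=0, completes. Q0=[] Q1=[P3,P4] Q2=[]
t=29-34: P3@Q1 runs 5, rem=0, completes. Q0=[] Q1=[P4] Q2=[]
t=34-40: P4@Q1 runs 6, rem=4, quantum used, demote→Q2. Q0=[] Q1=[] Q2=[P4]
t=40-44: P4@Q2 runs 4, rem=0, completes. Q0=[] Q1=[] Q2=[]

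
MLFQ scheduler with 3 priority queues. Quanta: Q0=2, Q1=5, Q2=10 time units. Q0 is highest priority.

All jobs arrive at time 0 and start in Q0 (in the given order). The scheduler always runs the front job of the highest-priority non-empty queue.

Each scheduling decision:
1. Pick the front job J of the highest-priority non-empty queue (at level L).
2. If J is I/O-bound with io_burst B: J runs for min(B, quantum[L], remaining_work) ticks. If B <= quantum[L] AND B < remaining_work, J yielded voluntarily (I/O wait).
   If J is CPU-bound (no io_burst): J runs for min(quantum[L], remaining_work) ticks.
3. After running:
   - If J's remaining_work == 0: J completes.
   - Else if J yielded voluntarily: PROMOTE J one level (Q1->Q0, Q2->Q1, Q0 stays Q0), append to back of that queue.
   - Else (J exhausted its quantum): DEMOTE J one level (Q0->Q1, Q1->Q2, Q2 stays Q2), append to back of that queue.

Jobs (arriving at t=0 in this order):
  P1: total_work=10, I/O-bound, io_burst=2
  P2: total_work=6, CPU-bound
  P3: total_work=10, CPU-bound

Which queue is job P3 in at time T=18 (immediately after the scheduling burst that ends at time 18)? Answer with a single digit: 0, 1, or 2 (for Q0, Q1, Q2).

Answer: 1

Derivation:
t=0-2: P1@Q0 runs 2, rem=8, I/O yield, promote→Q0. Q0=[P2,P3,P1] Q1=[] Q2=[]
t=2-4: P2@Q0 runs 2, rem=4, quantum used, demote→Q1. Q0=[P3,P1] Q1=[P2] Q2=[]
t=4-6: P3@Q0 runs 2, rem=8, quantum used, demote→Q1. Q0=[P1] Q1=[P2,P3] Q2=[]
t=6-8: P1@Q0 runs 2, rem=6, I/O yield, promote→Q0. Q0=[P1] Q1=[P2,P3] Q2=[]
t=8-10: P1@Q0 runs 2, rem=4, I/O yield, promote→Q0. Q0=[P1] Q1=[P2,P3] Q2=[]
t=10-12: P1@Q0 runs 2, rem=2, I/O yield, promote→Q0. Q0=[P1] Q1=[P2,P3] Q2=[]
t=12-14: P1@Q0 runs 2, rem=0, completes. Q0=[] Q1=[P2,P3] Q2=[]
t=14-18: P2@Q1 runs 4, rem=0, completes. Q0=[] Q1=[P3] Q2=[]
t=18-23: P3@Q1 runs 5, rem=3, quantum used, demote→Q2. Q0=[] Q1=[] Q2=[P3]
t=23-26: P3@Q2 runs 3, rem=0, completes. Q0=[] Q1=[] Q2=[]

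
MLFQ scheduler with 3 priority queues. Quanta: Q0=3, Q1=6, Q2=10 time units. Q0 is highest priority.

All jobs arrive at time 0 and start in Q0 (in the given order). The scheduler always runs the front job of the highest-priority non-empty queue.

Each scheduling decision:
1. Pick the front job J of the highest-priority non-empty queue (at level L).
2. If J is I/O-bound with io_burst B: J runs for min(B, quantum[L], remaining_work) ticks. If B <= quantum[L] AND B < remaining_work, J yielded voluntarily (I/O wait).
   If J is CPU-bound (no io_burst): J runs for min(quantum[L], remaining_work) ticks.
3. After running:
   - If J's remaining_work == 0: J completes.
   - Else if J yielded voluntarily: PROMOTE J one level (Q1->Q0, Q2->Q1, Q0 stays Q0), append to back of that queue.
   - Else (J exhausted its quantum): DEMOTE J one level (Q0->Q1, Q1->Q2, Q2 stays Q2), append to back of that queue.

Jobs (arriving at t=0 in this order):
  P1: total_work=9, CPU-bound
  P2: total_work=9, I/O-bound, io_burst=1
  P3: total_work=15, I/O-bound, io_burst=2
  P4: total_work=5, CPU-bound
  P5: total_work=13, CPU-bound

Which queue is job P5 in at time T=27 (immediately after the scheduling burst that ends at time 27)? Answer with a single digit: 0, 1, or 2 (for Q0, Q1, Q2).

Answer: 1

Derivation:
t=0-3: P1@Q0 runs 3, rem=6, quantum used, demote→Q1. Q0=[P2,P3,P4,P5] Q1=[P1] Q2=[]
t=3-4: P2@Q0 runs 1, rem=8, I/O yield, promote→Q0. Q0=[P3,P4,P5,P2] Q1=[P1] Q2=[]
t=4-6: P3@Q0 runs 2, rem=13, I/O yield, promote→Q0. Q0=[P4,P5,P2,P3] Q1=[P1] Q2=[]
t=6-9: P4@Q0 runs 3, rem=2, quantum used, demote→Q1. Q0=[P5,P2,P3] Q1=[P1,P4] Q2=[]
t=9-12: P5@Q0 runs 3, rem=10, quantum used, demote→Q1. Q0=[P2,P3] Q1=[P1,P4,P5] Q2=[]
t=12-13: P2@Q0 runs 1, rem=7, I/O yield, promote→Q0. Q0=[P3,P2] Q1=[P1,P4,P5] Q2=[]
t=13-15: P3@Q0 runs 2, rem=11, I/O yield, promote→Q0. Q0=[P2,P3] Q1=[P1,P4,P5] Q2=[]
t=15-16: P2@Q0 runs 1, rem=6, I/O yield, promote→Q0. Q0=[P3,P2] Q1=[P1,P4,P5] Q2=[]
t=16-18: P3@Q0 runs 2, rem=9, I/O yield, promote→Q0. Q0=[P2,P3] Q1=[P1,P4,P5] Q2=[]
t=18-19: P2@Q0 runs 1, rem=5, I/O yield, promote→Q0. Q0=[P3,P2] Q1=[P1,P4,P5] Q2=[]
t=19-21: P3@Q0 runs 2, rem=7, I/O yield, promote→Q0. Q0=[P2,P3] Q1=[P1,P4,P5] Q2=[]
t=21-22: P2@Q0 runs 1, rem=4, I/O yield, promote→Q0. Q0=[P3,P2] Q1=[P1,P4,P5] Q2=[]
t=22-24: P3@Q0 runs 2, rem=5, I/O yield, promote→Q0. Q0=[P2,P3] Q1=[P1,P4,P5] Q2=[]
t=24-25: P2@Q0 runs 1, rem=3, I/O yield, promote→Q0. Q0=[P3,P2] Q1=[P1,P4,P5] Q2=[]
t=25-27: P3@Q0 runs 2, rem=3, I/O yield, promote→Q0. Q0=[P2,P3] Q1=[P1,P4,P5] Q2=[]
t=27-28: P2@Q0 runs 1, rem=2, I/O yield, promote→Q0. Q0=[P3,P2] Q1=[P1,P4,P5] Q2=[]
t=28-30: P3@Q0 runs 2, rem=1, I/O yield, promote→Q0. Q0=[P2,P3] Q1=[P1,P4,P5] Q2=[]
t=30-31: P2@Q0 runs 1, rem=1, I/O yield, promote→Q0. Q0=[P3,P2] Q1=[P1,P4,P5] Q2=[]
t=31-32: P3@Q0 runs 1, rem=0, completes. Q0=[P2] Q1=[P1,P4,P5] Q2=[]
t=32-33: P2@Q0 runs 1, rem=0, completes. Q0=[] Q1=[P1,P4,P5] Q2=[]
t=33-39: P1@Q1 runs 6, rem=0, completes. Q0=[] Q1=[P4,P5] Q2=[]
t=39-41: P4@Q1 runs 2, rem=0, completes. Q0=[] Q1=[P5] Q2=[]
t=41-47: P5@Q1 runs 6, rem=4, quantum used, demote→Q2. Q0=[] Q1=[] Q2=[P5]
t=47-51: P5@Q2 runs 4, rem=0, completes. Q0=[] Q1=[] Q2=[]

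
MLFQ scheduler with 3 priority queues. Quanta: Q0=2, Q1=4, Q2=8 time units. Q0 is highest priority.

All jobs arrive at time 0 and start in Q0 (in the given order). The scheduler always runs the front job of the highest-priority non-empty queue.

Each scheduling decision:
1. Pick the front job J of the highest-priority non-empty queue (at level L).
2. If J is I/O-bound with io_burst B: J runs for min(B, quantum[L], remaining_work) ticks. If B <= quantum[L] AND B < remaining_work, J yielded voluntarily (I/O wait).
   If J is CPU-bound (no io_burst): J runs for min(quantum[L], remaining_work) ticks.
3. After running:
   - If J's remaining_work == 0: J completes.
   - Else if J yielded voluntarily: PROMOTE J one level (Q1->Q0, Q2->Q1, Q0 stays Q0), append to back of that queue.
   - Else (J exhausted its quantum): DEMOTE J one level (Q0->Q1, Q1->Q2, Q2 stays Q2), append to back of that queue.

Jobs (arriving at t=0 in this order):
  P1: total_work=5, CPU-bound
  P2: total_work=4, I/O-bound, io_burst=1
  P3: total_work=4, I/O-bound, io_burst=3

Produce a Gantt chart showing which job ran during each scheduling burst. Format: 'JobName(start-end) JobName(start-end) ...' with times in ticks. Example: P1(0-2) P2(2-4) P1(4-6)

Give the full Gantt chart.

Answer: P1(0-2) P2(2-3) P3(3-5) P2(5-6) P2(6-7) P2(7-8) P1(8-11) P3(11-13)

Derivation:
t=0-2: P1@Q0 runs 2, rem=3, quantum used, demote→Q1. Q0=[P2,P3] Q1=[P1] Q2=[]
t=2-3: P2@Q0 runs 1, rem=3, I/O yield, promote→Q0. Q0=[P3,P2] Q1=[P1] Q2=[]
t=3-5: P3@Q0 runs 2, rem=2, quantum used, demote→Q1. Q0=[P2] Q1=[P1,P3] Q2=[]
t=5-6: P2@Q0 runs 1, rem=2, I/O yield, promote→Q0. Q0=[P2] Q1=[P1,P3] Q2=[]
t=6-7: P2@Q0 runs 1, rem=1, I/O yield, promote→Q0. Q0=[P2] Q1=[P1,P3] Q2=[]
t=7-8: P2@Q0 runs 1, rem=0, completes. Q0=[] Q1=[P1,P3] Q2=[]
t=8-11: P1@Q1 runs 3, rem=0, completes. Q0=[] Q1=[P3] Q2=[]
t=11-13: P3@Q1 runs 2, rem=0, completes. Q0=[] Q1=[] Q2=[]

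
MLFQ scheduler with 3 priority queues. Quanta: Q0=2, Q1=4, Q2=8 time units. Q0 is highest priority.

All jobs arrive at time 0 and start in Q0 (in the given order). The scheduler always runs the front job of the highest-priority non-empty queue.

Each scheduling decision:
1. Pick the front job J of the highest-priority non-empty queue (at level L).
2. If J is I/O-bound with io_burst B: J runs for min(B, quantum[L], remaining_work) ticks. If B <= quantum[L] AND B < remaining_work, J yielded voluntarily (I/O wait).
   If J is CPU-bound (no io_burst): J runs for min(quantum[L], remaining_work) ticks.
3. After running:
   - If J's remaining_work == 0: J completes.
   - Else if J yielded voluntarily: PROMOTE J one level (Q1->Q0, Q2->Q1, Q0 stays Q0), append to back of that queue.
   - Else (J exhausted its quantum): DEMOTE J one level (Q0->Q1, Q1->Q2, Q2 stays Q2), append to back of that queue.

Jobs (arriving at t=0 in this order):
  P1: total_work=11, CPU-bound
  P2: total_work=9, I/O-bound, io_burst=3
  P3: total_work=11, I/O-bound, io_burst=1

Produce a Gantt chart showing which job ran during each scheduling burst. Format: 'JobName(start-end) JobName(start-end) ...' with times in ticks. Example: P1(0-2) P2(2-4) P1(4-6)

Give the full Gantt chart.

Answer: P1(0-2) P2(2-4) P3(4-5) P3(5-6) P3(6-7) P3(7-8) P3(8-9) P3(9-10) P3(10-11) P3(11-12) P3(12-13) P3(13-14) P3(14-15) P1(15-19) P2(19-22) P2(22-24) P2(24-26) P1(26-31)

Derivation:
t=0-2: P1@Q0 runs 2, rem=9, quantum used, demote→Q1. Q0=[P2,P3] Q1=[P1] Q2=[]
t=2-4: P2@Q0 runs 2, rem=7, quantum used, demote→Q1. Q0=[P3] Q1=[P1,P2] Q2=[]
t=4-5: P3@Q0 runs 1, rem=10, I/O yield, promote→Q0. Q0=[P3] Q1=[P1,P2] Q2=[]
t=5-6: P3@Q0 runs 1, rem=9, I/O yield, promote→Q0. Q0=[P3] Q1=[P1,P2] Q2=[]
t=6-7: P3@Q0 runs 1, rem=8, I/O yield, promote→Q0. Q0=[P3] Q1=[P1,P2] Q2=[]
t=7-8: P3@Q0 runs 1, rem=7, I/O yield, promote→Q0. Q0=[P3] Q1=[P1,P2] Q2=[]
t=8-9: P3@Q0 runs 1, rem=6, I/O yield, promote→Q0. Q0=[P3] Q1=[P1,P2] Q2=[]
t=9-10: P3@Q0 runs 1, rem=5, I/O yield, promote→Q0. Q0=[P3] Q1=[P1,P2] Q2=[]
t=10-11: P3@Q0 runs 1, rem=4, I/O yield, promote→Q0. Q0=[P3] Q1=[P1,P2] Q2=[]
t=11-12: P3@Q0 runs 1, rem=3, I/O yield, promote→Q0. Q0=[P3] Q1=[P1,P2] Q2=[]
t=12-13: P3@Q0 runs 1, rem=2, I/O yield, promote→Q0. Q0=[P3] Q1=[P1,P2] Q2=[]
t=13-14: P3@Q0 runs 1, rem=1, I/O yield, promote→Q0. Q0=[P3] Q1=[P1,P2] Q2=[]
t=14-15: P3@Q0 runs 1, rem=0, completes. Q0=[] Q1=[P1,P2] Q2=[]
t=15-19: P1@Q1 runs 4, rem=5, quantum used, demote→Q2. Q0=[] Q1=[P2] Q2=[P1]
t=19-22: P2@Q1 runs 3, rem=4, I/O yield, promote→Q0. Q0=[P2] Q1=[] Q2=[P1]
t=22-24: P2@Q0 runs 2, rem=2, quantum used, demote→Q1. Q0=[] Q1=[P2] Q2=[P1]
t=24-26: P2@Q1 runs 2, rem=0, completes. Q0=[] Q1=[] Q2=[P1]
t=26-31: P1@Q2 runs 5, rem=0, completes. Q0=[] Q1=[] Q2=[]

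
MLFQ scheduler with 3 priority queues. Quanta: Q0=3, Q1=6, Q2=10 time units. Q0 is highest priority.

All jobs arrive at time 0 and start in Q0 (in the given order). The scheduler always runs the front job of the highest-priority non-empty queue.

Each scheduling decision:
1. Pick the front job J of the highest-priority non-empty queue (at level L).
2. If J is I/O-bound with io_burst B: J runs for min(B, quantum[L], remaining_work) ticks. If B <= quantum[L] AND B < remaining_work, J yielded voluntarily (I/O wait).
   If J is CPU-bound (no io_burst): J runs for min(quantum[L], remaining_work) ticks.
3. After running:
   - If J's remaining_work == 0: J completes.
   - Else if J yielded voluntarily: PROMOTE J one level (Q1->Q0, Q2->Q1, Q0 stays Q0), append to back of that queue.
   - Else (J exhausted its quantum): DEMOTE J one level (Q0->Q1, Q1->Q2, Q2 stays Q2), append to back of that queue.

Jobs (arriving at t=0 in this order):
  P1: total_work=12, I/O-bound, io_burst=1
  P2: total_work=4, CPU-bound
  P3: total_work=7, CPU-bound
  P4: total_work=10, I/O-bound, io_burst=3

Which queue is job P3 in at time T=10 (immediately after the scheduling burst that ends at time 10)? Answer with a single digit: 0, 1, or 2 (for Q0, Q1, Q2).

Answer: 1

Derivation:
t=0-1: P1@Q0 runs 1, rem=11, I/O yield, promote→Q0. Q0=[P2,P3,P4,P1] Q1=[] Q2=[]
t=1-4: P2@Q0 runs 3, rem=1, quantum used, demote→Q1. Q0=[P3,P4,P1] Q1=[P2] Q2=[]
t=4-7: P3@Q0 runs 3, rem=4, quantum used, demote→Q1. Q0=[P4,P1] Q1=[P2,P3] Q2=[]
t=7-10: P4@Q0 runs 3, rem=7, I/O yield, promote→Q0. Q0=[P1,P4] Q1=[P2,P3] Q2=[]
t=10-11: P1@Q0 runs 1, rem=10, I/O yield, promote→Q0. Q0=[P4,P1] Q1=[P2,P3] Q2=[]
t=11-14: P4@Q0 runs 3, rem=4, I/O yield, promote→Q0. Q0=[P1,P4] Q1=[P2,P3] Q2=[]
t=14-15: P1@Q0 runs 1, rem=9, I/O yield, promote→Q0. Q0=[P4,P1] Q1=[P2,P3] Q2=[]
t=15-18: P4@Q0 runs 3, rem=1, I/O yield, promote→Q0. Q0=[P1,P4] Q1=[P2,P3] Q2=[]
t=18-19: P1@Q0 runs 1, rem=8, I/O yield, promote→Q0. Q0=[P4,P1] Q1=[P2,P3] Q2=[]
t=19-20: P4@Q0 runs 1, rem=0, completes. Q0=[P1] Q1=[P2,P3] Q2=[]
t=20-21: P1@Q0 runs 1, rem=7, I/O yield, promote→Q0. Q0=[P1] Q1=[P2,P3] Q2=[]
t=21-22: P1@Q0 runs 1, rem=6, I/O yield, promote→Q0. Q0=[P1] Q1=[P2,P3] Q2=[]
t=22-23: P1@Q0 runs 1, rem=5, I/O yield, promote→Q0. Q0=[P1] Q1=[P2,P3] Q2=[]
t=23-24: P1@Q0 runs 1, rem=4, I/O yield, promote→Q0. Q0=[P1] Q1=[P2,P3] Q2=[]
t=24-25: P1@Q0 runs 1, rem=3, I/O yield, promote→Q0. Q0=[P1] Q1=[P2,P3] Q2=[]
t=25-26: P1@Q0 runs 1, rem=2, I/O yield, promote→Q0. Q0=[P1] Q1=[P2,P3] Q2=[]
t=26-27: P1@Q0 runs 1, rem=1, I/O yield, promote→Q0. Q0=[P1] Q1=[P2,P3] Q2=[]
t=27-28: P1@Q0 runs 1, rem=0, completes. Q0=[] Q1=[P2,P3] Q2=[]
t=28-29: P2@Q1 runs 1, rem=0, completes. Q0=[] Q1=[P3] Q2=[]
t=29-33: P3@Q1 runs 4, rem=0, completes. Q0=[] Q1=[] Q2=[]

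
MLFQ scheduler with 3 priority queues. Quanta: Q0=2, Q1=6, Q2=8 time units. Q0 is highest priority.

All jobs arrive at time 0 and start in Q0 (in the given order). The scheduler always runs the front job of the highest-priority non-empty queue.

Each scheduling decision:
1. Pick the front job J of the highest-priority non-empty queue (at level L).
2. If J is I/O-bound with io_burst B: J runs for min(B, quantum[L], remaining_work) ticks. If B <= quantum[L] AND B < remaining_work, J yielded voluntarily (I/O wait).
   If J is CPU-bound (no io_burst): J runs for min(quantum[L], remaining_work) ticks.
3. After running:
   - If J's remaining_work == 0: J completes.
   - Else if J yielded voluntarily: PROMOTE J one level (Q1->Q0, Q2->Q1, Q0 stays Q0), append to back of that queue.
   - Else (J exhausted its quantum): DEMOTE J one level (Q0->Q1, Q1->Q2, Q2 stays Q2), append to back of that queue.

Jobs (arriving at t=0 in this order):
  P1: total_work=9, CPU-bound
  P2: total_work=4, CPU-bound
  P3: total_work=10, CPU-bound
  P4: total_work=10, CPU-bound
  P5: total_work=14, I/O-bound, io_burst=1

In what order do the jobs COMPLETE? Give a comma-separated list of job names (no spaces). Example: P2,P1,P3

t=0-2: P1@Q0 runs 2, rem=7, quantum used, demote→Q1. Q0=[P2,P3,P4,P5] Q1=[P1] Q2=[]
t=2-4: P2@Q0 runs 2, rem=2, quantum used, demote→Q1. Q0=[P3,P4,P5] Q1=[P1,P2] Q2=[]
t=4-6: P3@Q0 runs 2, rem=8, quantum used, demote→Q1. Q0=[P4,P5] Q1=[P1,P2,P3] Q2=[]
t=6-8: P4@Q0 runs 2, rem=8, quantum used, demote→Q1. Q0=[P5] Q1=[P1,P2,P3,P4] Q2=[]
t=8-9: P5@Q0 runs 1, rem=13, I/O yield, promote→Q0. Q0=[P5] Q1=[P1,P2,P3,P4] Q2=[]
t=9-10: P5@Q0 runs 1, rem=12, I/O yield, promote→Q0. Q0=[P5] Q1=[P1,P2,P3,P4] Q2=[]
t=10-11: P5@Q0 runs 1, rem=11, I/O yield, promote→Q0. Q0=[P5] Q1=[P1,P2,P3,P4] Q2=[]
t=11-12: P5@Q0 runs 1, rem=10, I/O yield, promote→Q0. Q0=[P5] Q1=[P1,P2,P3,P4] Q2=[]
t=12-13: P5@Q0 runs 1, rem=9, I/O yield, promote→Q0. Q0=[P5] Q1=[P1,P2,P3,P4] Q2=[]
t=13-14: P5@Q0 runs 1, rem=8, I/O yield, promote→Q0. Q0=[P5] Q1=[P1,P2,P3,P4] Q2=[]
t=14-15: P5@Q0 runs 1, rem=7, I/O yield, promote→Q0. Q0=[P5] Q1=[P1,P2,P3,P4] Q2=[]
t=15-16: P5@Q0 runs 1, rem=6, I/O yield, promote→Q0. Q0=[P5] Q1=[P1,P2,P3,P4] Q2=[]
t=16-17: P5@Q0 runs 1, rem=5, I/O yield, promote→Q0. Q0=[P5] Q1=[P1,P2,P3,P4] Q2=[]
t=17-18: P5@Q0 runs 1, rem=4, I/O yield, promote→Q0. Q0=[P5] Q1=[P1,P2,P3,P4] Q2=[]
t=18-19: P5@Q0 runs 1, rem=3, I/O yield, promote→Q0. Q0=[P5] Q1=[P1,P2,P3,P4] Q2=[]
t=19-20: P5@Q0 runs 1, rem=2, I/O yield, promote→Q0. Q0=[P5] Q1=[P1,P2,P3,P4] Q2=[]
t=20-21: P5@Q0 runs 1, rem=1, I/O yield, promote→Q0. Q0=[P5] Q1=[P1,P2,P3,P4] Q2=[]
t=21-22: P5@Q0 runs 1, rem=0, completes. Q0=[] Q1=[P1,P2,P3,P4] Q2=[]
t=22-28: P1@Q1 runs 6, rem=1, quantum used, demote→Q2. Q0=[] Q1=[P2,P3,P4] Q2=[P1]
t=28-30: P2@Q1 runs 2, rem=0, completes. Q0=[] Q1=[P3,P4] Q2=[P1]
t=30-36: P3@Q1 runs 6, rem=2, quantum used, demote→Q2. Q0=[] Q1=[P4] Q2=[P1,P3]
t=36-42: P4@Q1 runs 6, rem=2, quantum used, demote→Q2. Q0=[] Q1=[] Q2=[P1,P3,P4]
t=42-43: P1@Q2 runs 1, rem=0, completes. Q0=[] Q1=[] Q2=[P3,P4]
t=43-45: P3@Q2 runs 2, rem=0, completes. Q0=[] Q1=[] Q2=[P4]
t=45-47: P4@Q2 runs 2, rem=0, completes. Q0=[] Q1=[] Q2=[]

Answer: P5,P2,P1,P3,P4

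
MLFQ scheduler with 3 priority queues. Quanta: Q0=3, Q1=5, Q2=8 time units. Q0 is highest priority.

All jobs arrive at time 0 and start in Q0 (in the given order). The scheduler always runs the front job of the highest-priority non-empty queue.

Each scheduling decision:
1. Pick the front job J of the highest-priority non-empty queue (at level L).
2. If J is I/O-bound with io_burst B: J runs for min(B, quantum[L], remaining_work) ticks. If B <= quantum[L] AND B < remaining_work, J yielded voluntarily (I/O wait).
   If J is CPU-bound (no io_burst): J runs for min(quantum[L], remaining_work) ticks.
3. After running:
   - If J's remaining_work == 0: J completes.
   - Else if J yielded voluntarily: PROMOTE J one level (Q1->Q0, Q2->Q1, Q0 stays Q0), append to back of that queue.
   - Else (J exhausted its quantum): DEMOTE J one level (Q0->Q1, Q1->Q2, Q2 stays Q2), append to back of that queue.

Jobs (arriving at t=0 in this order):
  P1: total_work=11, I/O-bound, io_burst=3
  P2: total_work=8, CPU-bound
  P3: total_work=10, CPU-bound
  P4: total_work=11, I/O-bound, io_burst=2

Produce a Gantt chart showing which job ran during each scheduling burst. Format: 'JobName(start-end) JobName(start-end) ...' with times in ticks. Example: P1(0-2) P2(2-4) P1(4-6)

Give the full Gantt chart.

Answer: P1(0-3) P2(3-6) P3(6-9) P4(9-11) P1(11-14) P4(14-16) P1(16-19) P4(19-21) P1(21-23) P4(23-25) P4(25-27) P4(27-28) P2(28-33) P3(33-38) P3(38-40)

Derivation:
t=0-3: P1@Q0 runs 3, rem=8, I/O yield, promote→Q0. Q0=[P2,P3,P4,P1] Q1=[] Q2=[]
t=3-6: P2@Q0 runs 3, rem=5, quantum used, demote→Q1. Q0=[P3,P4,P1] Q1=[P2] Q2=[]
t=6-9: P3@Q0 runs 3, rem=7, quantum used, demote→Q1. Q0=[P4,P1] Q1=[P2,P3] Q2=[]
t=9-11: P4@Q0 runs 2, rem=9, I/O yield, promote→Q0. Q0=[P1,P4] Q1=[P2,P3] Q2=[]
t=11-14: P1@Q0 runs 3, rem=5, I/O yield, promote→Q0. Q0=[P4,P1] Q1=[P2,P3] Q2=[]
t=14-16: P4@Q0 runs 2, rem=7, I/O yield, promote→Q0. Q0=[P1,P4] Q1=[P2,P3] Q2=[]
t=16-19: P1@Q0 runs 3, rem=2, I/O yield, promote→Q0. Q0=[P4,P1] Q1=[P2,P3] Q2=[]
t=19-21: P4@Q0 runs 2, rem=5, I/O yield, promote→Q0. Q0=[P1,P4] Q1=[P2,P3] Q2=[]
t=21-23: P1@Q0 runs 2, rem=0, completes. Q0=[P4] Q1=[P2,P3] Q2=[]
t=23-25: P4@Q0 runs 2, rem=3, I/O yield, promote→Q0. Q0=[P4] Q1=[P2,P3] Q2=[]
t=25-27: P4@Q0 runs 2, rem=1, I/O yield, promote→Q0. Q0=[P4] Q1=[P2,P3] Q2=[]
t=27-28: P4@Q0 runs 1, rem=0, completes. Q0=[] Q1=[P2,P3] Q2=[]
t=28-33: P2@Q1 runs 5, rem=0, completes. Q0=[] Q1=[P3] Q2=[]
t=33-38: P3@Q1 runs 5, rem=2, quantum used, demote→Q2. Q0=[] Q1=[] Q2=[P3]
t=38-40: P3@Q2 runs 2, rem=0, completes. Q0=[] Q1=[] Q2=[]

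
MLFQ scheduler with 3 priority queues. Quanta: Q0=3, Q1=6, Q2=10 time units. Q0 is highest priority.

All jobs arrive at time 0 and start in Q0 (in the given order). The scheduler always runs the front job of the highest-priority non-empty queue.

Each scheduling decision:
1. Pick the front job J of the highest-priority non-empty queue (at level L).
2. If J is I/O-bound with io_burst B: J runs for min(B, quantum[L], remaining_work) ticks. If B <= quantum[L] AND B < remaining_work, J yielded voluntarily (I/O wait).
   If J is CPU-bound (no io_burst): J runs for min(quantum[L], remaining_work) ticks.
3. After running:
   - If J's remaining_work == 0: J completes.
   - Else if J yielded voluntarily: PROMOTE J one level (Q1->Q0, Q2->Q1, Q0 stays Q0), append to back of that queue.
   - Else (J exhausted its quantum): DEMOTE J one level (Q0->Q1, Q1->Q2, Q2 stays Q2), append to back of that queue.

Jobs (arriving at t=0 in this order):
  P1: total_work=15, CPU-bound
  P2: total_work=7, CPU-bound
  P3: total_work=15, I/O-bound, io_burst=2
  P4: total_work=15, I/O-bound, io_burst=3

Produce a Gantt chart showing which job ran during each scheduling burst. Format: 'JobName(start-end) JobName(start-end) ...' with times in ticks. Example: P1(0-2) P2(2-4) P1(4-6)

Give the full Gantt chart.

Answer: P1(0-3) P2(3-6) P3(6-8) P4(8-11) P3(11-13) P4(13-16) P3(16-18) P4(18-21) P3(21-23) P4(23-26) P3(26-28) P4(28-31) P3(31-33) P3(33-35) P3(35-36) P1(36-42) P2(42-46) P1(46-52)

Derivation:
t=0-3: P1@Q0 runs 3, rem=12, quantum used, demote→Q1. Q0=[P2,P3,P4] Q1=[P1] Q2=[]
t=3-6: P2@Q0 runs 3, rem=4, quantum used, demote→Q1. Q0=[P3,P4] Q1=[P1,P2] Q2=[]
t=6-8: P3@Q0 runs 2, rem=13, I/O yield, promote→Q0. Q0=[P4,P3] Q1=[P1,P2] Q2=[]
t=8-11: P4@Q0 runs 3, rem=12, I/O yield, promote→Q0. Q0=[P3,P4] Q1=[P1,P2] Q2=[]
t=11-13: P3@Q0 runs 2, rem=11, I/O yield, promote→Q0. Q0=[P4,P3] Q1=[P1,P2] Q2=[]
t=13-16: P4@Q0 runs 3, rem=9, I/O yield, promote→Q0. Q0=[P3,P4] Q1=[P1,P2] Q2=[]
t=16-18: P3@Q0 runs 2, rem=9, I/O yield, promote→Q0. Q0=[P4,P3] Q1=[P1,P2] Q2=[]
t=18-21: P4@Q0 runs 3, rem=6, I/O yield, promote→Q0. Q0=[P3,P4] Q1=[P1,P2] Q2=[]
t=21-23: P3@Q0 runs 2, rem=7, I/O yield, promote→Q0. Q0=[P4,P3] Q1=[P1,P2] Q2=[]
t=23-26: P4@Q0 runs 3, rem=3, I/O yield, promote→Q0. Q0=[P3,P4] Q1=[P1,P2] Q2=[]
t=26-28: P3@Q0 runs 2, rem=5, I/O yield, promote→Q0. Q0=[P4,P3] Q1=[P1,P2] Q2=[]
t=28-31: P4@Q0 runs 3, rem=0, completes. Q0=[P3] Q1=[P1,P2] Q2=[]
t=31-33: P3@Q0 runs 2, rem=3, I/O yield, promote→Q0. Q0=[P3] Q1=[P1,P2] Q2=[]
t=33-35: P3@Q0 runs 2, rem=1, I/O yield, promote→Q0. Q0=[P3] Q1=[P1,P2] Q2=[]
t=35-36: P3@Q0 runs 1, rem=0, completes. Q0=[] Q1=[P1,P2] Q2=[]
t=36-42: P1@Q1 runs 6, rem=6, quantum used, demote→Q2. Q0=[] Q1=[P2] Q2=[P1]
t=42-46: P2@Q1 runs 4, rem=0, completes. Q0=[] Q1=[] Q2=[P1]
t=46-52: P1@Q2 runs 6, rem=0, completes. Q0=[] Q1=[] Q2=[]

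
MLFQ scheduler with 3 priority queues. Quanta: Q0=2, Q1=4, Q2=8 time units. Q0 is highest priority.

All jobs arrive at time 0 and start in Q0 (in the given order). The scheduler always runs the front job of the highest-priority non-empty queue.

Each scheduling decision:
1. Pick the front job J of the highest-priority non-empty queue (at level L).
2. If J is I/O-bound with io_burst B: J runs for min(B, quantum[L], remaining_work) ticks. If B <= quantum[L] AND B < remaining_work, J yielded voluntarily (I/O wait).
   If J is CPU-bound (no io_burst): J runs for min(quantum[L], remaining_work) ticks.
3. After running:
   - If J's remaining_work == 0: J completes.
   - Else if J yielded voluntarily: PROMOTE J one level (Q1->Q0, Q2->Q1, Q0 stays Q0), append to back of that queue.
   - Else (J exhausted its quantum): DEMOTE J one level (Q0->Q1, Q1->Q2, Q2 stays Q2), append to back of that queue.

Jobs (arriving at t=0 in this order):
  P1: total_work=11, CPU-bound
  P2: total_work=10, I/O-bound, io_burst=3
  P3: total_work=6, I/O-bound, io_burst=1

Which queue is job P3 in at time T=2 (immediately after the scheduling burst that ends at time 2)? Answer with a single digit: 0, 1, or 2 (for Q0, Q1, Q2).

t=0-2: P1@Q0 runs 2, rem=9, quantum used, demote→Q1. Q0=[P2,P3] Q1=[P1] Q2=[]
t=2-4: P2@Q0 runs 2, rem=8, quantum used, demote→Q1. Q0=[P3] Q1=[P1,P2] Q2=[]
t=4-5: P3@Q0 runs 1, rem=5, I/O yield, promote→Q0. Q0=[P3] Q1=[P1,P2] Q2=[]
t=5-6: P3@Q0 runs 1, rem=4, I/O yield, promote→Q0. Q0=[P3] Q1=[P1,P2] Q2=[]
t=6-7: P3@Q0 runs 1, rem=3, I/O yield, promote→Q0. Q0=[P3] Q1=[P1,P2] Q2=[]
t=7-8: P3@Q0 runs 1, rem=2, I/O yield, promote→Q0. Q0=[P3] Q1=[P1,P2] Q2=[]
t=8-9: P3@Q0 runs 1, rem=1, I/O yield, promote→Q0. Q0=[P3] Q1=[P1,P2] Q2=[]
t=9-10: P3@Q0 runs 1, rem=0, completes. Q0=[] Q1=[P1,P2] Q2=[]
t=10-14: P1@Q1 runs 4, rem=5, quantum used, demote→Q2. Q0=[] Q1=[P2] Q2=[P1]
t=14-17: P2@Q1 runs 3, rem=5, I/O yield, promote→Q0. Q0=[P2] Q1=[] Q2=[P1]
t=17-19: P2@Q0 runs 2, rem=3, quantum used, demote→Q1. Q0=[] Q1=[P2] Q2=[P1]
t=19-22: P2@Q1 runs 3, rem=0, completes. Q0=[] Q1=[] Q2=[P1]
t=22-27: P1@Q2 runs 5, rem=0, completes. Q0=[] Q1=[] Q2=[]

Answer: 0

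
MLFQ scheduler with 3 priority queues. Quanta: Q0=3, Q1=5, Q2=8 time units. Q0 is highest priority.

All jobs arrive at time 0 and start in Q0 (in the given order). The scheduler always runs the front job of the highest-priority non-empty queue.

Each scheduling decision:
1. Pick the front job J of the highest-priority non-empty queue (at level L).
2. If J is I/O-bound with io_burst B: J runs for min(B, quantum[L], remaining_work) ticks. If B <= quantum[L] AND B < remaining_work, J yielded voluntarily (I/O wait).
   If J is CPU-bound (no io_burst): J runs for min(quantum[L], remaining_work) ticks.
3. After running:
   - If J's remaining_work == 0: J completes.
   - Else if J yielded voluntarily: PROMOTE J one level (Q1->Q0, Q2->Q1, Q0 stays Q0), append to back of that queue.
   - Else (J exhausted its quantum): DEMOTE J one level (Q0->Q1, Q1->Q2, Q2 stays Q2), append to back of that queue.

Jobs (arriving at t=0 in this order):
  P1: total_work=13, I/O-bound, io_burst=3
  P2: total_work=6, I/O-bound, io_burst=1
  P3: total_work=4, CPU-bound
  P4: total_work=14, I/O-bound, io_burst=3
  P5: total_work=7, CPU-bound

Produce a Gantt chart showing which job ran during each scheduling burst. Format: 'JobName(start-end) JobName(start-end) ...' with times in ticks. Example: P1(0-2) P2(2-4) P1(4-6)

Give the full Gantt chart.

Answer: P1(0-3) P2(3-4) P3(4-7) P4(7-10) P5(10-13) P1(13-16) P2(16-17) P4(17-20) P1(20-23) P2(23-24) P4(24-27) P1(27-30) P2(30-31) P4(31-34) P1(34-35) P2(35-36) P4(36-38) P2(38-39) P3(39-40) P5(40-44)

Derivation:
t=0-3: P1@Q0 runs 3, rem=10, I/O yield, promote→Q0. Q0=[P2,P3,P4,P5,P1] Q1=[] Q2=[]
t=3-4: P2@Q0 runs 1, rem=5, I/O yield, promote→Q0. Q0=[P3,P4,P5,P1,P2] Q1=[] Q2=[]
t=4-7: P3@Q0 runs 3, rem=1, quantum used, demote→Q1. Q0=[P4,P5,P1,P2] Q1=[P3] Q2=[]
t=7-10: P4@Q0 runs 3, rem=11, I/O yield, promote→Q0. Q0=[P5,P1,P2,P4] Q1=[P3] Q2=[]
t=10-13: P5@Q0 runs 3, rem=4, quantum used, demote→Q1. Q0=[P1,P2,P4] Q1=[P3,P5] Q2=[]
t=13-16: P1@Q0 runs 3, rem=7, I/O yield, promote→Q0. Q0=[P2,P4,P1] Q1=[P3,P5] Q2=[]
t=16-17: P2@Q0 runs 1, rem=4, I/O yield, promote→Q0. Q0=[P4,P1,P2] Q1=[P3,P5] Q2=[]
t=17-20: P4@Q0 runs 3, rem=8, I/O yield, promote→Q0. Q0=[P1,P2,P4] Q1=[P3,P5] Q2=[]
t=20-23: P1@Q0 runs 3, rem=4, I/O yield, promote→Q0. Q0=[P2,P4,P1] Q1=[P3,P5] Q2=[]
t=23-24: P2@Q0 runs 1, rem=3, I/O yield, promote→Q0. Q0=[P4,P1,P2] Q1=[P3,P5] Q2=[]
t=24-27: P4@Q0 runs 3, rem=5, I/O yield, promote→Q0. Q0=[P1,P2,P4] Q1=[P3,P5] Q2=[]
t=27-30: P1@Q0 runs 3, rem=1, I/O yield, promote→Q0. Q0=[P2,P4,P1] Q1=[P3,P5] Q2=[]
t=30-31: P2@Q0 runs 1, rem=2, I/O yield, promote→Q0. Q0=[P4,P1,P2] Q1=[P3,P5] Q2=[]
t=31-34: P4@Q0 runs 3, rem=2, I/O yield, promote→Q0. Q0=[P1,P2,P4] Q1=[P3,P5] Q2=[]
t=34-35: P1@Q0 runs 1, rem=0, completes. Q0=[P2,P4] Q1=[P3,P5] Q2=[]
t=35-36: P2@Q0 runs 1, rem=1, I/O yield, promote→Q0. Q0=[P4,P2] Q1=[P3,P5] Q2=[]
t=36-38: P4@Q0 runs 2, rem=0, completes. Q0=[P2] Q1=[P3,P5] Q2=[]
t=38-39: P2@Q0 runs 1, rem=0, completes. Q0=[] Q1=[P3,P5] Q2=[]
t=39-40: P3@Q1 runs 1, rem=0, completes. Q0=[] Q1=[P5] Q2=[]
t=40-44: P5@Q1 runs 4, rem=0, completes. Q0=[] Q1=[] Q2=[]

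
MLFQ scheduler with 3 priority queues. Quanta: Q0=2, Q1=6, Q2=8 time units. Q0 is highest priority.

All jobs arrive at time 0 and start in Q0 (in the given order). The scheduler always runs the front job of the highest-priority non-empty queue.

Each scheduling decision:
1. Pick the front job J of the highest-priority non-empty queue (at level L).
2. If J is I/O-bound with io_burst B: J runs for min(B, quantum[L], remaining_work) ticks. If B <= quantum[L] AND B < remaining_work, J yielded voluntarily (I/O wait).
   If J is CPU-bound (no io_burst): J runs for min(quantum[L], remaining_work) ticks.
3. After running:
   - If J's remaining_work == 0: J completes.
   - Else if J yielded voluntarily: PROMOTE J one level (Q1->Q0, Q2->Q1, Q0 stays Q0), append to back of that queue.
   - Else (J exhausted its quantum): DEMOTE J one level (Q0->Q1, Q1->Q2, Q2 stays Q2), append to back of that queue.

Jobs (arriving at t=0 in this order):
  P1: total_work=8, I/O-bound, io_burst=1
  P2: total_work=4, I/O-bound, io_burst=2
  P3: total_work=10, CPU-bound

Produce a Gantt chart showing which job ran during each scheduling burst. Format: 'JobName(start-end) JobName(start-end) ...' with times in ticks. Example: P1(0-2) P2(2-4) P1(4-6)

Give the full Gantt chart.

t=0-1: P1@Q0 runs 1, rem=7, I/O yield, promote→Q0. Q0=[P2,P3,P1] Q1=[] Q2=[]
t=1-3: P2@Q0 runs 2, rem=2, I/O yield, promote→Q0. Q0=[P3,P1,P2] Q1=[] Q2=[]
t=3-5: P3@Q0 runs 2, rem=8, quantum used, demote→Q1. Q0=[P1,P2] Q1=[P3] Q2=[]
t=5-6: P1@Q0 runs 1, rem=6, I/O yield, promote→Q0. Q0=[P2,P1] Q1=[P3] Q2=[]
t=6-8: P2@Q0 runs 2, rem=0, completes. Q0=[P1] Q1=[P3] Q2=[]
t=8-9: P1@Q0 runs 1, rem=5, I/O yield, promote→Q0. Q0=[P1] Q1=[P3] Q2=[]
t=9-10: P1@Q0 runs 1, rem=4, I/O yield, promote→Q0. Q0=[P1] Q1=[P3] Q2=[]
t=10-11: P1@Q0 runs 1, rem=3, I/O yield, promote→Q0. Q0=[P1] Q1=[P3] Q2=[]
t=11-12: P1@Q0 runs 1, rem=2, I/O yield, promote→Q0. Q0=[P1] Q1=[P3] Q2=[]
t=12-13: P1@Q0 runs 1, rem=1, I/O yield, promote→Q0. Q0=[P1] Q1=[P3] Q2=[]
t=13-14: P1@Q0 runs 1, rem=0, completes. Q0=[] Q1=[P3] Q2=[]
t=14-20: P3@Q1 runs 6, rem=2, quantum used, demote→Q2. Q0=[] Q1=[] Q2=[P3]
t=20-22: P3@Q2 runs 2, rem=0, completes. Q0=[] Q1=[] Q2=[]

Answer: P1(0-1) P2(1-3) P3(3-5) P1(5-6) P2(6-8) P1(8-9) P1(9-10) P1(10-11) P1(11-12) P1(12-13) P1(13-14) P3(14-20) P3(20-22)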